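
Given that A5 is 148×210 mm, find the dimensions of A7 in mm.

74 × 105 mm

A6: ⌊210/2⌋ × 148 = 105 × 148 mm
A7: ⌊148/2⌋ × 105 = 74 × 105 mm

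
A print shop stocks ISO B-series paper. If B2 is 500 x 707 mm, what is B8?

B3: ⌊707/2⌋ × 500 = 353 × 500 mm
B4: ⌊500/2⌋ × 353 = 250 × 353 mm
B5: ⌊353/2⌋ × 250 = 176 × 250 mm
B6: ⌊250/2⌋ × 176 = 125 × 176 mm
B7: ⌊176/2⌋ × 125 = 88 × 125 mm
B8: ⌊125/2⌋ × 88 = 62 × 88 mm

62 × 88 mm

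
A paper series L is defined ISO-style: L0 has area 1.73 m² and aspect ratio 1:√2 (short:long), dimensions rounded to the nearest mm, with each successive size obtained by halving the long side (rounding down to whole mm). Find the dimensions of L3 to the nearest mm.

391 × 553 mm

Let L0's short side be w mm. w · w√2 = 1.73 m² = 1,730,000 mm², so w ≈ 1106.0 mm and w√2 ≈ 1564.2 mm → L0 = 1106 × 1564 mm.
L1: ⌊1564/2⌋ × 1106 = 782 × 1106 mm
L2: ⌊1106/2⌋ × 782 = 553 × 782 mm
L3: ⌊782/2⌋ × 553 = 391 × 553 mm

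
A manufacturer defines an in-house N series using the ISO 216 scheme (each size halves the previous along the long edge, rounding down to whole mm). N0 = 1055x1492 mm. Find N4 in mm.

263 × 373 mm

N1: ⌊1492/2⌋ × 1055 = 746 × 1055 mm
N2: ⌊1055/2⌋ × 746 = 527 × 746 mm
N3: ⌊746/2⌋ × 527 = 373 × 527 mm
N4: ⌊527/2⌋ × 373 = 263 × 373 mm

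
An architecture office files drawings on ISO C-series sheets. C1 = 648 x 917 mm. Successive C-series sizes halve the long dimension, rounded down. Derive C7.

C2: ⌊917/2⌋ × 648 = 458 × 648 mm
C3: ⌊648/2⌋ × 458 = 324 × 458 mm
C4: ⌊458/2⌋ × 324 = 229 × 324 mm
C5: ⌊324/2⌋ × 229 = 162 × 229 mm
C6: ⌊229/2⌋ × 162 = 114 × 162 mm
C7: ⌊162/2⌋ × 114 = 81 × 114 mm

81 × 114 mm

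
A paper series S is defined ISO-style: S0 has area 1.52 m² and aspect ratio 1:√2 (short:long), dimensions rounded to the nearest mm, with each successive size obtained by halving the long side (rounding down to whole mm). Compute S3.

366 × 518 mm

Let S0's short side be w mm. w · w√2 = 1.52 m² = 1,520,000 mm², so w ≈ 1036.7 mm and w√2 ≈ 1466.2 mm → S0 = 1037 × 1466 mm.
S1: ⌊1466/2⌋ × 1037 = 733 × 1037 mm
S2: ⌊1037/2⌋ × 733 = 518 × 733 mm
S3: ⌊733/2⌋ × 518 = 366 × 518 mm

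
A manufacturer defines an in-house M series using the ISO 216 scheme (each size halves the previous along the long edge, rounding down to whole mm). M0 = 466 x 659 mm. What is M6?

M1 = 329 × 466 mm (from M0 by 1 halving).
M2: ⌊466/2⌋ × 329 = 233 × 329 mm
M3: ⌊329/2⌋ × 233 = 164 × 233 mm
M4: ⌊233/2⌋ × 164 = 116 × 164 mm
M5: ⌊164/2⌋ × 116 = 82 × 116 mm
M6: ⌊116/2⌋ × 82 = 58 × 82 mm

58 × 82 mm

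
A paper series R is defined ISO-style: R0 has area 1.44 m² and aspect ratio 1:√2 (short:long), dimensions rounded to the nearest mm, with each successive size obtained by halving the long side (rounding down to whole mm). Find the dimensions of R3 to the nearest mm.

356 × 504 mm

Let R0's short side be w mm. w · w√2 = 1.44 m² = 1,440,000 mm², so w ≈ 1009.1 mm and w√2 ≈ 1427.0 mm → R0 = 1009 × 1427 mm.
R1: ⌊1427/2⌋ × 1009 = 713 × 1009 mm
R2: ⌊1009/2⌋ × 713 = 504 × 713 mm
R3: ⌊713/2⌋ × 504 = 356 × 504 mm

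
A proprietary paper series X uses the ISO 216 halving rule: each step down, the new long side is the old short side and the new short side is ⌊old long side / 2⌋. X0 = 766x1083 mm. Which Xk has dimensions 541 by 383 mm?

X2

X0: 766 × 1083 mm
X1: 541 × 766 mm
X2: 383 × 541 mm
X3: 270 × 383 mm
→ matches X2.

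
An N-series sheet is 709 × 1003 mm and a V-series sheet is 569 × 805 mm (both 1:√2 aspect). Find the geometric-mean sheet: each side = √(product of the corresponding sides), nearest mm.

Short side: √(709 · 569) = √403421 ≈ 635.2 → 635 mm
Long side: √(1003 · 805) = √807415 ≈ 898.6 → 899 mm

635 × 899 mm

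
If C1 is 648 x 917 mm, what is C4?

229 × 324 mm

C2: ⌊917/2⌋ × 648 = 458 × 648 mm
C3: ⌊648/2⌋ × 458 = 324 × 458 mm
C4: ⌊458/2⌋ × 324 = 229 × 324 mm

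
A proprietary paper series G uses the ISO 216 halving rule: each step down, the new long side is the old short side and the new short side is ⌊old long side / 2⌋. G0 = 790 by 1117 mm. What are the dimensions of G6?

G1: ⌊1117/2⌋ × 790 = 558 × 790 mm
G2: ⌊790/2⌋ × 558 = 395 × 558 mm
G3: ⌊558/2⌋ × 395 = 279 × 395 mm
G4: ⌊395/2⌋ × 279 = 197 × 279 mm
G5: ⌊279/2⌋ × 197 = 139 × 197 mm
G6: ⌊197/2⌋ × 139 = 98 × 139 mm

98 × 139 mm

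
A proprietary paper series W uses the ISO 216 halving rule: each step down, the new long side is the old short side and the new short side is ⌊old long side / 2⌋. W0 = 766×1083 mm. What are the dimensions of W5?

W1: ⌊1083/2⌋ × 766 = 541 × 766 mm
W2: ⌊766/2⌋ × 541 = 383 × 541 mm
W3: ⌊541/2⌋ × 383 = 270 × 383 mm
W4: ⌊383/2⌋ × 270 = 191 × 270 mm
W5: ⌊270/2⌋ × 191 = 135 × 191 mm

135 × 191 mm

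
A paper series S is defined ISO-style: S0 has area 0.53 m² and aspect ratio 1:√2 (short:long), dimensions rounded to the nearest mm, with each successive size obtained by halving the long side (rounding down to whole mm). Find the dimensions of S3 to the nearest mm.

Let S0's short side be w mm. w · w√2 = 0.53 m² = 530,000 mm², so w ≈ 612.2 mm and w√2 ≈ 865.8 mm → S0 = 612 × 866 mm.
S1: ⌊866/2⌋ × 612 = 433 × 612 mm
S2: ⌊612/2⌋ × 433 = 306 × 433 mm
S3: ⌊433/2⌋ × 306 = 216 × 306 mm

216 × 306 mm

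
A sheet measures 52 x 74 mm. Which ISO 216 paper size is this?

Aspect ratio 74/52 ≈ 1.423 — close to the ISO √2 ≈ 1.414.
In the A-series (A0 area = 1 m²): A8 = 52 × 74 mm.

A8 (52 × 74 mm)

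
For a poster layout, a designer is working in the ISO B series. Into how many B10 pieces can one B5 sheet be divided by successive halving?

32

Each ISO step halves the sheet: 1 × B5 → 2 × B6 → 4 × B7 → 8 × B8 → …
From B5 to B10 is 5 halving steps: 2^5 = 32.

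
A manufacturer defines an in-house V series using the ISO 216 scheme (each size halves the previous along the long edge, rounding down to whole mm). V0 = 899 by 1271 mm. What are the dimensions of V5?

V1: ⌊1271/2⌋ × 899 = 635 × 899 mm
V2: ⌊899/2⌋ × 635 = 449 × 635 mm
V3: ⌊635/2⌋ × 449 = 317 × 449 mm
V4: ⌊449/2⌋ × 317 = 224 × 317 mm
V5: ⌊317/2⌋ × 224 = 158 × 224 mm

158 × 224 mm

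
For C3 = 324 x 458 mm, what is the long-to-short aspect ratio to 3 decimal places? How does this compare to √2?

458 / 324 = 1.414
Matches √2 ≈ 1.414 — the ISO 216 defining ratio.

1.414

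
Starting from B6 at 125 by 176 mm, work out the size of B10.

B7: ⌊176/2⌋ × 125 = 88 × 125 mm
B8: ⌊125/2⌋ × 88 = 62 × 88 mm
B9: ⌊88/2⌋ × 62 = 44 × 62 mm
B10: ⌊62/2⌋ × 44 = 31 × 44 mm

31 × 44 mm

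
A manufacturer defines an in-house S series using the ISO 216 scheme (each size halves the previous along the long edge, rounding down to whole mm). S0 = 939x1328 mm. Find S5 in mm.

S1: ⌊1328/2⌋ × 939 = 664 × 939 mm
S2: ⌊939/2⌋ × 664 = 469 × 664 mm
S3: ⌊664/2⌋ × 469 = 332 × 469 mm
S4: ⌊469/2⌋ × 332 = 234 × 332 mm
S5: ⌊332/2⌋ × 234 = 166 × 234 mm

166 × 234 mm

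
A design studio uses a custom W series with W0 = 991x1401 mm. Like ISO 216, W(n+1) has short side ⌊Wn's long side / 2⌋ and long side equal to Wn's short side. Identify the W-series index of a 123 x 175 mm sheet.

W0: 991 × 1401 mm
W1: 700 × 991 mm
W2: 495 × 700 mm
W3: 350 × 495 mm
W4: 247 × 350 mm
W5: 175 × 247 mm
W6: 123 × 175 mm
W7: 87 × 123 mm
→ matches W6.

W6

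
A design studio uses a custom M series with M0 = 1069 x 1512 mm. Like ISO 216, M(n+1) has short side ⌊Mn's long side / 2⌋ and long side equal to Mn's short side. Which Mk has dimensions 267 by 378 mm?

M4

M0: 1069 × 1512 mm
M1: 756 × 1069 mm
M2: 534 × 756 mm
M3: 378 × 534 mm
M4: 267 × 378 mm
M5: 189 × 267 mm
→ matches M4.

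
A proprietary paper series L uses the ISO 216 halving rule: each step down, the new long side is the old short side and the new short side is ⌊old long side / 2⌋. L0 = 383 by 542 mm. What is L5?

L1: ⌊542/2⌋ × 383 = 271 × 383 mm
L2: ⌊383/2⌋ × 271 = 191 × 271 mm
L3: ⌊271/2⌋ × 191 = 135 × 191 mm
L4: ⌊191/2⌋ × 135 = 95 × 135 mm
L5: ⌊135/2⌋ × 95 = 67 × 95 mm

67 × 95 mm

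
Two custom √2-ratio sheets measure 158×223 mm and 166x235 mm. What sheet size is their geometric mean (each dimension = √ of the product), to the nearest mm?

162 × 229 mm

Short side: √(158 · 166) = √26228 ≈ 162.0 → 162 mm
Long side: √(223 · 235) = √52405 ≈ 228.9 → 229 mm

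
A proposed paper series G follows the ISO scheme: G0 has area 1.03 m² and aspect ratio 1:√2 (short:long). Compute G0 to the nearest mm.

853 × 1207 mm

Let the short side be w mm. Then w · w√2 = 1.03 m² = 1,030,000 mm².
w² = 1,030,000/√2, so w ≈ 853.4 mm; long side = w√2 ≈ 1206.9 mm.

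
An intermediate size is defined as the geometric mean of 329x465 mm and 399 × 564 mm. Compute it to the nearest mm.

362 × 512 mm

Short side: √(329 · 399) = √131271 ≈ 362.3 → 362 mm
Long side: √(465 · 564) = √262260 ≈ 512.1 → 512 mm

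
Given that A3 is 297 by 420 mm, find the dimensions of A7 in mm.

A4: ⌊420/2⌋ × 297 = 210 × 297 mm
A5: ⌊297/2⌋ × 210 = 148 × 210 mm
A6: ⌊210/2⌋ × 148 = 105 × 148 mm
A7: ⌊148/2⌋ × 105 = 74 × 105 mm

74 × 105 mm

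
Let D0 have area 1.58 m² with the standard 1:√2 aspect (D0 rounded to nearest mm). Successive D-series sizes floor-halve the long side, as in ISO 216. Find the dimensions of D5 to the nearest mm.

186 × 264 mm

Let D0's short side be w mm. w · w√2 = 1.58 m² = 1,580,000 mm², so w ≈ 1057.0 mm and w√2 ≈ 1494.8 mm → D0 = 1057 × 1495 mm.
D1: ⌊1495/2⌋ × 1057 = 747 × 1057 mm
D2: ⌊1057/2⌋ × 747 = 528 × 747 mm
D3: ⌊747/2⌋ × 528 = 373 × 528 mm
D4: ⌊528/2⌋ × 373 = 264 × 373 mm
D5: ⌊373/2⌋ × 264 = 186 × 264 mm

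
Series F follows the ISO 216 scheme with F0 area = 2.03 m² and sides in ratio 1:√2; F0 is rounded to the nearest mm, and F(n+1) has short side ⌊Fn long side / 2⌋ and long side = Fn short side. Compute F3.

Let F0's short side be w mm. w · w√2 = 2.03 m² = 2,030,000 mm², so w ≈ 1198.1 mm and w√2 ≈ 1694.4 mm → F0 = 1198 × 1694 mm.
F1: ⌊1694/2⌋ × 1198 = 847 × 1198 mm
F2: ⌊1198/2⌋ × 847 = 599 × 847 mm
F3: ⌊847/2⌋ × 599 = 423 × 599 mm

423 × 599 mm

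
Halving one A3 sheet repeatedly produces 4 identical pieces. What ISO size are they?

4 = 2^2, so 2 halving steps.
A3 → A4 → … → A5 after 2 steps.

A5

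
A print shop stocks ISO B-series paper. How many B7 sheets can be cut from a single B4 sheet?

8

B4 = 250 × 353 mm; B7 = 88 × 125 mm.
Each halving step doubles the count; 3 steps from B4 to B7.
2^3 = 8.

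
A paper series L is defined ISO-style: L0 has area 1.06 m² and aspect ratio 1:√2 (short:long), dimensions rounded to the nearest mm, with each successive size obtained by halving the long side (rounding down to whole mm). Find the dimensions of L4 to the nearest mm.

216 × 306 mm

Let L0's short side be w mm. w · w√2 = 1.06 m² = 1,060,000 mm², so w ≈ 865.8 mm and w√2 ≈ 1224.4 mm → L0 = 866 × 1224 mm.
L1: ⌊1224/2⌋ × 866 = 612 × 866 mm
L2: ⌊866/2⌋ × 612 = 433 × 612 mm
L3: ⌊612/2⌋ × 433 = 306 × 433 mm
L4: ⌊433/2⌋ × 306 = 216 × 306 mm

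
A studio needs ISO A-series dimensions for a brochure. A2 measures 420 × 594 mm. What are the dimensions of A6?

A3: ⌊594/2⌋ × 420 = 297 × 420 mm
A4: ⌊420/2⌋ × 297 = 210 × 297 mm
A5: ⌊297/2⌋ × 210 = 148 × 210 mm
A6: ⌊210/2⌋ × 148 = 105 × 148 mm

105 × 148 mm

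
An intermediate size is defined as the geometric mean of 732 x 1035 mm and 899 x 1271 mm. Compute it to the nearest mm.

811 × 1147 mm

Short side: √(732 · 899) = √658068 ≈ 811.2 → 811 mm
Long side: √(1035 · 1271) = √1315485 ≈ 1146.9 → 1147 mm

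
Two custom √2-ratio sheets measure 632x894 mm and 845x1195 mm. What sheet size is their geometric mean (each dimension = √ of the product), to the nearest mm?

731 × 1034 mm

Short side: √(632 · 845) = √534040 ≈ 730.8 → 731 mm
Long side: √(894 · 1195) = √1068330 ≈ 1033.6 → 1034 mm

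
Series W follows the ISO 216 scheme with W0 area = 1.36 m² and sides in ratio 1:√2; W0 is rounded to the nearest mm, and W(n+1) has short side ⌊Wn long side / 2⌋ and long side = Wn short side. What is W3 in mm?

Let W0's short side be w mm. w · w√2 = 1.36 m² = 1,360,000 mm², so w ≈ 980.6 mm and w√2 ≈ 1386.8 mm → W0 = 981 × 1387 mm.
W1: ⌊1387/2⌋ × 981 = 693 × 981 mm
W2: ⌊981/2⌋ × 693 = 490 × 693 mm
W3: ⌊693/2⌋ × 490 = 346 × 490 mm

346 × 490 mm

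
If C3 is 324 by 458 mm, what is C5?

C4: ⌊458/2⌋ × 324 = 229 × 324 mm
C5: ⌊324/2⌋ × 229 = 162 × 229 mm

162 × 229 mm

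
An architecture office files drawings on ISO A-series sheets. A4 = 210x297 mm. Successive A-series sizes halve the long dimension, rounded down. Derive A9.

37 × 52 mm

A5: ⌊297/2⌋ × 210 = 148 × 210 mm
A6: ⌊210/2⌋ × 148 = 105 × 148 mm
A7: ⌊148/2⌋ × 105 = 74 × 105 mm
A8: ⌊105/2⌋ × 74 = 52 × 74 mm
A9: ⌊74/2⌋ × 52 = 37 × 52 mm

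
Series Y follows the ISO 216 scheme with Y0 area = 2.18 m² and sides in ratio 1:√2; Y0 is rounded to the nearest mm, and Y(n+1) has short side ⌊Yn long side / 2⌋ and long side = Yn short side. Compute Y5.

Let Y0's short side be w mm. w · w√2 = 2.18 m² = 2,180,000 mm², so w ≈ 1241.6 mm and w√2 ≈ 1755.8 mm → Y0 = 1242 × 1756 mm.
Y1: ⌊1756/2⌋ × 1242 = 878 × 1242 mm
Y2: ⌊1242/2⌋ × 878 = 621 × 878 mm
Y3: ⌊878/2⌋ × 621 = 439 × 621 mm
Y4: ⌊621/2⌋ × 439 = 310 × 439 mm
Y5: ⌊439/2⌋ × 310 = 219 × 310 mm

219 × 310 mm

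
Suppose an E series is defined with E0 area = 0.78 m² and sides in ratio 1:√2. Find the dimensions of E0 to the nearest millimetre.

743 × 1050 mm

Let the short side be w mm. Then w · w√2 = 0.78 m² = 780,000 mm².
w² = 780,000/√2, so w ≈ 742.7 mm; long side = w√2 ≈ 1050.3 mm.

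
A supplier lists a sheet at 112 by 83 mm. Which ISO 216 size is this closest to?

C7 (81 × 114 mm)

Aspect ratio 112/83 ≈ 1.349 (ISO target is √2 ≈ 1.414).
In the C-series (envelope sizes, between A and B): C7 = 81 × 114 mm.
Off by 4 mm total — nearest standard size.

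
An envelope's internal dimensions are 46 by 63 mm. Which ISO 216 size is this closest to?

Aspect ratio 63/46 ≈ 1.370 (ISO target is √2 ≈ 1.414).
In the B-series (B0 = 1000 × 1414 mm): B9 = 44 × 62 mm.
Off by 3 mm total — nearest standard size.

B9 (44 × 62 mm)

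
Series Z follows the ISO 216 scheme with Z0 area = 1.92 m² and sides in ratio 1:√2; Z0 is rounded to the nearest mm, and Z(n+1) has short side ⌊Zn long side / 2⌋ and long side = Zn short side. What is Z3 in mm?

412 × 582 mm

Let Z0's short side be w mm. w · w√2 = 1.92 m² = 1,920,000 mm², so w ≈ 1165.2 mm and w√2 ≈ 1647.8 mm → Z0 = 1165 × 1648 mm.
Z1: ⌊1648/2⌋ × 1165 = 824 × 1165 mm
Z2: ⌊1165/2⌋ × 824 = 582 × 824 mm
Z3: ⌊824/2⌋ × 582 = 412 × 582 mm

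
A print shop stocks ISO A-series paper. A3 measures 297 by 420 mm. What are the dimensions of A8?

A4: ⌊420/2⌋ × 297 = 210 × 297 mm
A5: ⌊297/2⌋ × 210 = 148 × 210 mm
A6: ⌊210/2⌋ × 148 = 105 × 148 mm
A7: ⌊148/2⌋ × 105 = 74 × 105 mm
A8: ⌊105/2⌋ × 74 = 52 × 74 mm

52 × 74 mm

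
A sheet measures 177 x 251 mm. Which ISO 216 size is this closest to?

Aspect ratio 251/177 ≈ 1.418 — close to the ISO √2 ≈ 1.414.
In the B-series (B0 = 1000 × 1414 mm): B5 = 176 × 250 mm.
Off by 2 mm total — nearest standard size.

B5 (176 × 250 mm)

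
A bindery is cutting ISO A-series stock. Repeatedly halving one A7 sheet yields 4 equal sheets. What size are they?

4 = 2^2, so 2 halving steps.
A7 → A8 → … → A9 after 2 steps.

A9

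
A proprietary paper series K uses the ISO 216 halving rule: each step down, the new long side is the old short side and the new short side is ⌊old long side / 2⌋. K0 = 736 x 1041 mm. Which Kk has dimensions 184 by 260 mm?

K0: 736 × 1041 mm
K1: 520 × 736 mm
K2: 368 × 520 mm
K3: 260 × 368 mm
K4: 184 × 260 mm
K5: 130 × 184 mm
→ matches K4.

K4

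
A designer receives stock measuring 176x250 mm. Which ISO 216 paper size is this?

Aspect ratio 250/176 ≈ 1.420 — close to the ISO √2 ≈ 1.414.
In the B-series (B0 = 1000 × 1414 mm): B5 = 176 × 250 mm.

B5 (176 × 250 mm)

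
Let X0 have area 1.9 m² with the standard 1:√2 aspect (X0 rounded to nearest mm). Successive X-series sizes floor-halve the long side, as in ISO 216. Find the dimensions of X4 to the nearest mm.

Let X0's short side be w mm. w · w√2 = 1.9 m² = 1,900,000 mm², so w ≈ 1159.1 mm and w√2 ≈ 1639.2 mm → X0 = 1159 × 1639 mm.
X1: ⌊1639/2⌋ × 1159 = 819 × 1159 mm
X2: ⌊1159/2⌋ × 819 = 579 × 819 mm
X3: ⌊819/2⌋ × 579 = 409 × 579 mm
X4: ⌊579/2⌋ × 409 = 289 × 409 mm

289 × 409 mm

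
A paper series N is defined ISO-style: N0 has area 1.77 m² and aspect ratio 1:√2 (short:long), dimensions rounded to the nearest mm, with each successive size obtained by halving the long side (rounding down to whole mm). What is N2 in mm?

559 × 791 mm

Let N0's short side be w mm. w · w√2 = 1.77 m² = 1,770,000 mm², so w ≈ 1118.7 mm and w√2 ≈ 1582.1 mm → N0 = 1119 × 1582 mm.
N1: ⌊1582/2⌋ × 1119 = 791 × 1119 mm
N2: ⌊1119/2⌋ × 791 = 559 × 791 mm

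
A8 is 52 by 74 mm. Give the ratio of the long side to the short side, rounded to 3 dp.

1.423

74 / 52 = 1.423
ISO 216 targets √2 ≈ 1.414; the +0.009 deviation is from mm rounding.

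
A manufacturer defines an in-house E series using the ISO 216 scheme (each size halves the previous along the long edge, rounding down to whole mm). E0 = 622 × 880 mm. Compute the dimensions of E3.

E1: ⌊880/2⌋ × 622 = 440 × 622 mm
E2: ⌊622/2⌋ × 440 = 311 × 440 mm
E3: ⌊440/2⌋ × 311 = 220 × 311 mm

220 × 311 mm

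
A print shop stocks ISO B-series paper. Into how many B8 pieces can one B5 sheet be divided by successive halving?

Each ISO step halves the sheet: 1 × B5 → 2 × B6 → 4 × B7 → 8 × B8
From B5 to B8 is 3 halving steps: 2^3 = 8.

8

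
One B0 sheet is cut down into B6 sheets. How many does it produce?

64

B0 = 1000 × 1414 mm; B6 = 125 × 176 mm.
Each halving step doubles the count; 6 steps from B0 to B6.
2^6 = 64.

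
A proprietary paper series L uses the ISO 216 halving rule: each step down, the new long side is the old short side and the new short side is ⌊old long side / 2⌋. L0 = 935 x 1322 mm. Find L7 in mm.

L1 = 661 × 935 mm (from L0 by 1 halving).
L2: ⌊935/2⌋ × 661 = 467 × 661 mm
L3: ⌊661/2⌋ × 467 = 330 × 467 mm
L4: ⌊467/2⌋ × 330 = 233 × 330 mm
L5: ⌊330/2⌋ × 233 = 165 × 233 mm
L6: ⌊233/2⌋ × 165 = 116 × 165 mm
L7: ⌊165/2⌋ × 116 = 82 × 116 mm

82 × 116 mm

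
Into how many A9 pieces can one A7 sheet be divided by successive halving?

A7 = 74 × 105 mm; A9 = 37 × 52 mm.
Each halving step doubles the count; 2 steps from A7 to A9.
2^2 = 4.

4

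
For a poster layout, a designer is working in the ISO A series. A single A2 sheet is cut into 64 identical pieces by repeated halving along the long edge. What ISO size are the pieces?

A8

64 = 2^6, so 6 halving steps.
A2 → A3 → … → A8 after 6 steps.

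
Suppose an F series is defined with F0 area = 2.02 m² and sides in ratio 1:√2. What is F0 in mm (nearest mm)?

1195 × 1690 mm

Let the short side be w mm. Then w · w√2 = 2.02 m² = 2,020,000 mm².
w² = 2,020,000/√2, so w ≈ 1195.1 mm; long side = w√2 ≈ 1690.2 mm.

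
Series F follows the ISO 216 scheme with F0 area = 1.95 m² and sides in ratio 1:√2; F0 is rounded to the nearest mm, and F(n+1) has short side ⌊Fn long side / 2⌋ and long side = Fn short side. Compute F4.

293 × 415 mm

Let F0's short side be w mm. w · w√2 = 1.95 m² = 1,950,000 mm², so w ≈ 1174.2 mm and w√2 ≈ 1660.6 mm → F0 = 1174 × 1661 mm.
F1: ⌊1661/2⌋ × 1174 = 830 × 1174 mm
F2: ⌊1174/2⌋ × 830 = 587 × 830 mm
F3: ⌊830/2⌋ × 587 = 415 × 587 mm
F4: ⌊587/2⌋ × 415 = 293 × 415 mm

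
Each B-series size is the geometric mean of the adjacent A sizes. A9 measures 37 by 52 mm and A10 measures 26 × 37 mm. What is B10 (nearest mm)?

Short side: √(37 · 26) = √962 ≈ 31.0 → 31 mm
Long side: √(52 · 37) = √1924 ≈ 43.9 → 44 mm

31 × 44 mm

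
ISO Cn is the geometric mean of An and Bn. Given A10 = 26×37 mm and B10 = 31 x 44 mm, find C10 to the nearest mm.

28 × 40 mm

Short side: √(26 · 31) = √806 ≈ 28.4 → 28 mm
Long side: √(37 · 44) = √1628 ≈ 40.3 → 40 mm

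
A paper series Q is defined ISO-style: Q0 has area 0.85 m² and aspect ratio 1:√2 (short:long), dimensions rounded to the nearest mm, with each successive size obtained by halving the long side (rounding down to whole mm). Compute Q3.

Let Q0's short side be w mm. w · w√2 = 0.85 m² = 850,000 mm², so w ≈ 775.3 mm and w√2 ≈ 1096.4 mm → Q0 = 775 × 1096 mm.
Q1: ⌊1096/2⌋ × 775 = 548 × 775 mm
Q2: ⌊775/2⌋ × 548 = 387 × 548 mm
Q3: ⌊548/2⌋ × 387 = 274 × 387 mm

274 × 387 mm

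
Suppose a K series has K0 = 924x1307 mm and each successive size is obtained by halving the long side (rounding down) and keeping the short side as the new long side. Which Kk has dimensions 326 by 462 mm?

K3

K0: 924 × 1307 mm
K1: 653 × 924 mm
K2: 462 × 653 mm
K3: 326 × 462 mm
K4: 231 × 326 mm
→ matches K3.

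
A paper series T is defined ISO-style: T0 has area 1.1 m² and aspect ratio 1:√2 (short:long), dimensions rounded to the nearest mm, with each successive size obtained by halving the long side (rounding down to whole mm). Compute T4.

220 × 311 mm

Let T0's short side be w mm. w · w√2 = 1.1 m² = 1,100,000 mm², so w ≈ 881.9 mm and w√2 ≈ 1247.3 mm → T0 = 882 × 1247 mm.
T1: ⌊1247/2⌋ × 882 = 623 × 882 mm
T2: ⌊882/2⌋ × 623 = 441 × 623 mm
T3: ⌊623/2⌋ × 441 = 311 × 441 mm
T4: ⌊441/2⌋ × 311 = 220 × 311 mm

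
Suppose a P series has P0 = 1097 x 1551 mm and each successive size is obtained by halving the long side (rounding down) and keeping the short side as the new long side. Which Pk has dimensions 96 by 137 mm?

P0: 1097 × 1551 mm
P1: 775 × 1097 mm
P2: 548 × 775 mm
P3: 387 × 548 mm
P4: 274 × 387 mm
P5: 193 × 274 mm
P6: 137 × 193 mm
P7: 96 × 137 mm
P8: 68 × 96 mm
→ matches P7.

P7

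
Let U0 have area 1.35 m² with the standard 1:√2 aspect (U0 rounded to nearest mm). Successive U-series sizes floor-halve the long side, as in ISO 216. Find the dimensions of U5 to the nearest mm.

172 × 244 mm

Let U0's short side be w mm. w · w√2 = 1.35 m² = 1,350,000 mm², so w ≈ 977.0 mm and w√2 ≈ 1381.7 mm → U0 = 977 × 1382 mm.
U1: ⌊1382/2⌋ × 977 = 691 × 977 mm
U2: ⌊977/2⌋ × 691 = 488 × 691 mm
U3: ⌊691/2⌋ × 488 = 345 × 488 mm
U4: ⌊488/2⌋ × 345 = 244 × 345 mm
U5: ⌊345/2⌋ × 244 = 172 × 244 mm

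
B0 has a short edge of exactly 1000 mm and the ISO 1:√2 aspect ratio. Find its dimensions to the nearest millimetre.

Short side = 1000 mm; long side = 1000√2 ≈ 1414.2 mm.

1000 × 1414 mm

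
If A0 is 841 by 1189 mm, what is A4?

A1: ⌊1189/2⌋ × 841 = 594 × 841 mm
A2: ⌊841/2⌋ × 594 = 420 × 594 mm
A3: ⌊594/2⌋ × 420 = 297 × 420 mm
A4: ⌊420/2⌋ × 297 = 210 × 297 mm

210 × 297 mm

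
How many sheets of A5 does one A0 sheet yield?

32

Each ISO step halves the sheet: 1 × A0 → 2 × A1 → 4 × A2 → 8 × A3 → …
From A0 to A5 is 5 halving steps: 2^5 = 32.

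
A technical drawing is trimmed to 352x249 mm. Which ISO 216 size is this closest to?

Aspect ratio 352/249 ≈ 1.414 — close to the ISO √2 ≈ 1.414.
In the B-series (B0 = 1000 × 1414 mm): B4 = 250 × 353 mm.
Off by 2 mm total — nearest standard size.

B4 (250 × 353 mm)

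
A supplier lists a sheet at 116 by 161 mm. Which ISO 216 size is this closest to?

C6 (114 × 162 mm)

Aspect ratio 161/116 ≈ 1.388 (ISO target is √2 ≈ 1.414).
In the C-series (envelope sizes, between A and B): C6 = 114 × 162 mm.
Off by 3 mm total — nearest standard size.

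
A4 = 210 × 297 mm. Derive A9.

37 × 52 mm

A5: ⌊297/2⌋ × 210 = 148 × 210 mm
A6: ⌊210/2⌋ × 148 = 105 × 148 mm
A7: ⌊148/2⌋ × 105 = 74 × 105 mm
A8: ⌊105/2⌋ × 74 = 52 × 74 mm
A9: ⌊74/2⌋ × 52 = 37 × 52 mm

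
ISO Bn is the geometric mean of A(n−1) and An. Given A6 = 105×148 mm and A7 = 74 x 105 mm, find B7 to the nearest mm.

88 × 125 mm

Short side: √(105 · 74) = √7770 ≈ 88.1 → 88 mm
Long side: √(148 · 105) = √15540 ≈ 124.7 → 125 mm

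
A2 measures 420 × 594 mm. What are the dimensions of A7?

74 × 105 mm

A3: ⌊594/2⌋ × 420 = 297 × 420 mm
A4: ⌊420/2⌋ × 297 = 210 × 297 mm
A5: ⌊297/2⌋ × 210 = 148 × 210 mm
A6: ⌊210/2⌋ × 148 = 105 × 148 mm
A7: ⌊148/2⌋ × 105 = 74 × 105 mm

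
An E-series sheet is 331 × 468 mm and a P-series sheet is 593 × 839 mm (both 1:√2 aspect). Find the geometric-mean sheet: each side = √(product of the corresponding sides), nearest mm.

443 × 627 mm

Short side: √(331 · 593) = √196283 ≈ 443.0 → 443 mm
Long side: √(468 · 839) = √392652 ≈ 626.6 → 627 mm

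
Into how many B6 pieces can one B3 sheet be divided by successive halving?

Each ISO step halves the sheet: 1 × B3 → 2 × B4 → 4 × B5 → 8 × B6
From B3 to B6 is 3 halving steps: 2^3 = 8.

8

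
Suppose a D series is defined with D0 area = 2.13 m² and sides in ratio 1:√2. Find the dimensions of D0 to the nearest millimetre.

Let the short side be w mm. Then w · w√2 = 2.13 m² = 2,130,000 mm².
w² = 2,130,000/√2, so w ≈ 1227.2 mm; long side = w√2 ≈ 1735.6 mm.

1227 × 1736 mm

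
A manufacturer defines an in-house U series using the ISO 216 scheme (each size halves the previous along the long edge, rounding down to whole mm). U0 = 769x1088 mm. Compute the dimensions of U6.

96 × 136 mm

U1: ⌊1088/2⌋ × 769 = 544 × 769 mm
U2: ⌊769/2⌋ × 544 = 384 × 544 mm
U3: ⌊544/2⌋ × 384 = 272 × 384 mm
U4: ⌊384/2⌋ × 272 = 192 × 272 mm
U5: ⌊272/2⌋ × 192 = 136 × 192 mm
U6: ⌊192/2⌋ × 136 = 96 × 136 mm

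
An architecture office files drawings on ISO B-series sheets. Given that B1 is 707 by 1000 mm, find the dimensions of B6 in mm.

B2: ⌊1000/2⌋ × 707 = 500 × 707 mm
B3: ⌊707/2⌋ × 500 = 353 × 500 mm
B4: ⌊500/2⌋ × 353 = 250 × 353 mm
B5: ⌊353/2⌋ × 250 = 176 × 250 mm
B6: ⌊250/2⌋ × 176 = 125 × 176 mm

125 × 176 mm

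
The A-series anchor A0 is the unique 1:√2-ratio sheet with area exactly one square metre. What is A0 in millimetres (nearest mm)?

Let the short side be w mm. Then the long side is w√2 and w · w√2 = 10⁶ mm².
w² = 10⁶/√2, so w = 1000 / 2^(1/4) ≈ 840.9 mm; long side = 1000 · 2^(1/4) ≈ 1189.2 mm.

841 × 1189 mm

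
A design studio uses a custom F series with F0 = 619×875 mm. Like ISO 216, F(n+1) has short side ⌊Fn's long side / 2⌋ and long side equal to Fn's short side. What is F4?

154 × 218 mm

F1: ⌊875/2⌋ × 619 = 437 × 619 mm
F2: ⌊619/2⌋ × 437 = 309 × 437 mm
F3: ⌊437/2⌋ × 309 = 218 × 309 mm
F4: ⌊309/2⌋ × 218 = 154 × 218 mm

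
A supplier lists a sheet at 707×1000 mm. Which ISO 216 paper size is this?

B1 (707 × 1000 mm)

Aspect ratio 1000/707 ≈ 1.414 — close to the ISO √2 ≈ 1.414.
In the B-series (B0 = 1000 × 1414 mm): B1 = 707 × 1000 mm.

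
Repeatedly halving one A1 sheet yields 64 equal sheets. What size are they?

A7

64 = 2^6, so 6 halving steps.
A1 → A2 → … → A7 after 6 steps.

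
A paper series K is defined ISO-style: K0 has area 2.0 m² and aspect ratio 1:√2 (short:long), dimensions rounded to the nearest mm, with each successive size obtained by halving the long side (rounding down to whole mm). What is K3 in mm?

420 × 594 mm

Let K0's short side be w mm. w · w√2 = 2.0 m² = 2,000,000 mm², so w ≈ 1189.2 mm and w√2 ≈ 1681.8 mm → K0 = 1189 × 1682 mm.
K1: ⌊1682/2⌋ × 1189 = 841 × 1189 mm
K2: ⌊1189/2⌋ × 841 = 594 × 841 mm
K3: ⌊841/2⌋ × 594 = 420 × 594 mm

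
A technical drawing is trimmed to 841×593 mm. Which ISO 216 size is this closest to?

Aspect ratio 841/593 ≈ 1.418 — close to the ISO √2 ≈ 1.414.
In the A-series (A0 area = 1 m²): A1 = 594 × 841 mm.
Off by 1 mm total — nearest standard size.

A1 (594 × 841 mm)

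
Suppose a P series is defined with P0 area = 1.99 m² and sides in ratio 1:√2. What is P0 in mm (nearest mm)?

1186 × 1678 mm

Let the short side be w mm. Then w · w√2 = 1.99 m² = 1,990,000 mm².
w² = 1,990,000/√2, so w ≈ 1186.2 mm; long side = w√2 ≈ 1677.6 mm.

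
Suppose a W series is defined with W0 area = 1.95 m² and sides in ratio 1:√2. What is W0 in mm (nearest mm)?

1174 × 1661 mm

Let the short side be w mm. Then w · w√2 = 1.95 m² = 1,950,000 mm².
w² = 1,950,000/√2, so w ≈ 1174.2 mm; long side = w√2 ≈ 1660.6 mm.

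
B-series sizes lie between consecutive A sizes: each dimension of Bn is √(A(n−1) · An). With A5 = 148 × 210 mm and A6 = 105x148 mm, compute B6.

Short side: √(148 · 105) = √15540 ≈ 124.7 → 125 mm
Long side: √(210 · 148) = √31080 ≈ 176.3 → 176 mm

125 × 176 mm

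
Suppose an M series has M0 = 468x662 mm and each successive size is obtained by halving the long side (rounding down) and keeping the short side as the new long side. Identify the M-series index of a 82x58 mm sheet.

M6

M0: 468 × 662 mm
M1: 331 × 468 mm
M2: 234 × 331 mm
M3: 165 × 234 mm
M4: 117 × 165 mm
M5: 82 × 117 mm
M6: 58 × 82 mm
M7: 41 × 58 mm
→ matches M6.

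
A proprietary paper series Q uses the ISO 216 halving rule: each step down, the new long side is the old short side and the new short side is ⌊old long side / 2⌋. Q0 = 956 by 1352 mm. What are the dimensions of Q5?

Q1 = 676 × 956 mm (from Q0 by 1 halving).
Q2: ⌊956/2⌋ × 676 = 478 × 676 mm
Q3: ⌊676/2⌋ × 478 = 338 × 478 mm
Q4: ⌊478/2⌋ × 338 = 239 × 338 mm
Q5: ⌊338/2⌋ × 239 = 169 × 239 mm

169 × 239 mm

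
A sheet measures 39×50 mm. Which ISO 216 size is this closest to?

Aspect ratio 50/39 ≈ 1.282 (ISO target is √2 ≈ 1.414).
In the A-series (A0 area = 1 m²): A9 = 37 × 52 mm.
Off by 4 mm total — nearest standard size.

A9 (37 × 52 mm)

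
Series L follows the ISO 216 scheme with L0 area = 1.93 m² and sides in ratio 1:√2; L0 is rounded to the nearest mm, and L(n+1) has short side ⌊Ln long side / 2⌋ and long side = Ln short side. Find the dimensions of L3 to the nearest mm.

Let L0's short side be w mm. w · w√2 = 1.93 m² = 1,930,000 mm², so w ≈ 1168.2 mm and w√2 ≈ 1652.1 mm → L0 = 1168 × 1652 mm.
L1: ⌊1652/2⌋ × 1168 = 826 × 1168 mm
L2: ⌊1168/2⌋ × 826 = 584 × 826 mm
L3: ⌊826/2⌋ × 584 = 413 × 584 mm

413 × 584 mm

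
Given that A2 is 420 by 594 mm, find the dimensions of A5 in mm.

148 × 210 mm

A3: ⌊594/2⌋ × 420 = 297 × 420 mm
A4: ⌊420/2⌋ × 297 = 210 × 297 mm
A5: ⌊297/2⌋ × 210 = 148 × 210 mm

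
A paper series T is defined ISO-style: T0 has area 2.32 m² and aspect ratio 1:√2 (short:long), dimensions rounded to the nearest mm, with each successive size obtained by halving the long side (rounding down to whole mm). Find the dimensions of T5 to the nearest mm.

226 × 320 mm

Let T0's short side be w mm. w · w√2 = 2.32 m² = 2,320,000 mm², so w ≈ 1280.8 mm and w√2 ≈ 1811.3 mm → T0 = 1281 × 1811 mm.
T1: ⌊1811/2⌋ × 1281 = 905 × 1281 mm
T2: ⌊1281/2⌋ × 905 = 640 × 905 mm
T3: ⌊905/2⌋ × 640 = 452 × 640 mm
T4: ⌊640/2⌋ × 452 = 320 × 452 mm
T5: ⌊452/2⌋ × 320 = 226 × 320 mm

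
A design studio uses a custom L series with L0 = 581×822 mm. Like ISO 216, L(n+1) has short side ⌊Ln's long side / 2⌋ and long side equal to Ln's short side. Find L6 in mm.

L1: ⌊822/2⌋ × 581 = 411 × 581 mm
L2: ⌊581/2⌋ × 411 = 290 × 411 mm
L3: ⌊411/2⌋ × 290 = 205 × 290 mm
L4: ⌊290/2⌋ × 205 = 145 × 205 mm
L5: ⌊205/2⌋ × 145 = 102 × 145 mm
L6: ⌊145/2⌋ × 102 = 72 × 102 mm

72 × 102 mm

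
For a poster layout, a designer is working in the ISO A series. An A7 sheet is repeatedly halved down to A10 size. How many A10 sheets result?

Each ISO step halves the sheet: 1 × A7 → 2 × A8 → 4 × A9 → 8 × A10
From A7 to A10 is 3 halving steps: 2^3 = 8.

8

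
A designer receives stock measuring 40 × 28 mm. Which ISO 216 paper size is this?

C10 (28 × 40 mm)

Aspect ratio 40/28 ≈ 1.429 — close to the ISO √2 ≈ 1.414.
In the C-series (envelope sizes, between A and B): C10 = 28 × 40 mm.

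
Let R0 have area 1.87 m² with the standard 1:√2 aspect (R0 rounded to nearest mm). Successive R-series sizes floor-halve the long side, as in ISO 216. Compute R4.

Let R0's short side be w mm. w · w√2 = 1.87 m² = 1,870,000 mm², so w ≈ 1149.9 mm and w√2 ≈ 1626.2 mm → R0 = 1150 × 1626 mm.
R1: ⌊1626/2⌋ × 1150 = 813 × 1150 mm
R2: ⌊1150/2⌋ × 813 = 575 × 813 mm
R3: ⌊813/2⌋ × 575 = 406 × 575 mm
R4: ⌊575/2⌋ × 406 = 287 × 406 mm

287 × 406 mm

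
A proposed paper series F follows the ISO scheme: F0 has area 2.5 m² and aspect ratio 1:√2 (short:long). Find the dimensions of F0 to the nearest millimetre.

1330 × 1880 mm

Let the short side be w mm. Then w · w√2 = 2.5 m² = 2,500,000 mm².
w² = 2,500,000/√2, so w ≈ 1329.6 mm; long side = w√2 ≈ 1880.3 mm.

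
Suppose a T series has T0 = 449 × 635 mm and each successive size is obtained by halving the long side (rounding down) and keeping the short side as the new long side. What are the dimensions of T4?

112 × 158 mm

T1: ⌊635/2⌋ × 449 = 317 × 449 mm
T2: ⌊449/2⌋ × 317 = 224 × 317 mm
T3: ⌊317/2⌋ × 224 = 158 × 224 mm
T4: ⌊224/2⌋ × 158 = 112 × 158 mm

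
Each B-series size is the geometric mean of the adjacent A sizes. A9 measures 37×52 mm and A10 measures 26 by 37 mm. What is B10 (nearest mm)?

Short side: √(37 · 26) = √962 ≈ 31.0 → 31 mm
Long side: √(52 · 37) = √1924 ≈ 43.9 → 44 mm

31 × 44 mm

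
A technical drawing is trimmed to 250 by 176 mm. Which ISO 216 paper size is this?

B5 (176 × 250 mm)

Aspect ratio 250/176 ≈ 1.420 — close to the ISO √2 ≈ 1.414.
In the B-series (B0 = 1000 × 1414 mm): B5 = 176 × 250 mm.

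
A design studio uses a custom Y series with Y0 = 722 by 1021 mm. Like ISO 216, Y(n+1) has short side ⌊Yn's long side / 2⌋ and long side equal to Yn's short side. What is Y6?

Y1: ⌊1021/2⌋ × 722 = 510 × 722 mm
Y2: ⌊722/2⌋ × 510 = 361 × 510 mm
Y3: ⌊510/2⌋ × 361 = 255 × 361 mm
Y4: ⌊361/2⌋ × 255 = 180 × 255 mm
Y5: ⌊255/2⌋ × 180 = 127 × 180 mm
Y6: ⌊180/2⌋ × 127 = 90 × 127 mm

90 × 127 mm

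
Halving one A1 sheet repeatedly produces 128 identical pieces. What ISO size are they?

128 = 2^7, so 7 halving steps.
A1 → A2 → … → A8 after 7 steps.

A8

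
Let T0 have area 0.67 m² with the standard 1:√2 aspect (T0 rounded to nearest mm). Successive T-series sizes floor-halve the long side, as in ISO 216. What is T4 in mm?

172 × 243 mm

Let T0's short side be w mm. w · w√2 = 0.67 m² = 670,000 mm², so w ≈ 688.3 mm and w√2 ≈ 973.4 mm → T0 = 688 × 973 mm.
T1: ⌊973/2⌋ × 688 = 486 × 688 mm
T2: ⌊688/2⌋ × 486 = 344 × 486 mm
T3: ⌊486/2⌋ × 344 = 243 × 344 mm
T4: ⌊344/2⌋ × 243 = 172 × 243 mm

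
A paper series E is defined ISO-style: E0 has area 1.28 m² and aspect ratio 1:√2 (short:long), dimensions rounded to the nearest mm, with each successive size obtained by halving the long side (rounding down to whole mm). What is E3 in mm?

336 × 475 mm

Let E0's short side be w mm. w · w√2 = 1.28 m² = 1,280,000 mm², so w ≈ 951.4 mm and w√2 ≈ 1345.4 mm → E0 = 951 × 1345 mm.
E1: ⌊1345/2⌋ × 951 = 672 × 951 mm
E2: ⌊951/2⌋ × 672 = 475 × 672 mm
E3: ⌊672/2⌋ × 475 = 336 × 475 mm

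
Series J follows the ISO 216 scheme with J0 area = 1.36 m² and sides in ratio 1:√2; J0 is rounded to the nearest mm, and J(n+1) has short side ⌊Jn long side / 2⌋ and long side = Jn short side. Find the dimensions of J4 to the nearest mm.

245 × 346 mm

Let J0's short side be w mm. w · w√2 = 1.36 m² = 1,360,000 mm², so w ≈ 980.6 mm and w√2 ≈ 1386.8 mm → J0 = 981 × 1387 mm.
J1: ⌊1387/2⌋ × 981 = 693 × 981 mm
J2: ⌊981/2⌋ × 693 = 490 × 693 mm
J3: ⌊693/2⌋ × 490 = 346 × 490 mm
J4: ⌊490/2⌋ × 346 = 245 × 346 mm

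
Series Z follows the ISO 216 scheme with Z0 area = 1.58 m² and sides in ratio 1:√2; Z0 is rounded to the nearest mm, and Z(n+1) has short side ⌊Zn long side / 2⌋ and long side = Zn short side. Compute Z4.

Let Z0's short side be w mm. w · w√2 = 1.58 m² = 1,580,000 mm², so w ≈ 1057.0 mm and w√2 ≈ 1494.8 mm → Z0 = 1057 × 1495 mm.
Z1: ⌊1495/2⌋ × 1057 = 747 × 1057 mm
Z2: ⌊1057/2⌋ × 747 = 528 × 747 mm
Z3: ⌊747/2⌋ × 528 = 373 × 528 mm
Z4: ⌊528/2⌋ × 373 = 264 × 373 mm

264 × 373 mm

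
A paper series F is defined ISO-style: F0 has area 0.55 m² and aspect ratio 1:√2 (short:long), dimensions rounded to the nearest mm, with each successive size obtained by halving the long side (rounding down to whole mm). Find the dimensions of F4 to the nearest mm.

156 × 220 mm

Let F0's short side be w mm. w · w√2 = 0.55 m² = 550,000 mm², so w ≈ 623.6 mm and w√2 ≈ 881.9 mm → F0 = 624 × 882 mm.
F1: ⌊882/2⌋ × 624 = 441 × 624 mm
F2: ⌊624/2⌋ × 441 = 312 × 441 mm
F3: ⌊441/2⌋ × 312 = 220 × 312 mm
F4: ⌊312/2⌋ × 220 = 156 × 220 mm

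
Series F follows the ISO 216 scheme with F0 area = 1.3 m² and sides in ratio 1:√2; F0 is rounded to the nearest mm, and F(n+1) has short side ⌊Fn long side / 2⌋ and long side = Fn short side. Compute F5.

Let F0's short side be w mm. w · w√2 = 1.3 m² = 1,300,000 mm², so w ≈ 958.8 mm and w√2 ≈ 1355.9 mm → F0 = 959 × 1356 mm.
F1: ⌊1356/2⌋ × 959 = 678 × 959 mm
F2: ⌊959/2⌋ × 678 = 479 × 678 mm
F3: ⌊678/2⌋ × 479 = 339 × 479 mm
F4: ⌊479/2⌋ × 339 = 239 × 339 mm
F5: ⌊339/2⌋ × 239 = 169 × 239 mm

169 × 239 mm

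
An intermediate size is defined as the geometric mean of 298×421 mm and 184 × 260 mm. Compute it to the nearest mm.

234 × 331 mm

Short side: √(298 · 184) = √54832 ≈ 234.2 → 234 mm
Long side: √(421 · 260) = √109460 ≈ 330.8 → 331 mm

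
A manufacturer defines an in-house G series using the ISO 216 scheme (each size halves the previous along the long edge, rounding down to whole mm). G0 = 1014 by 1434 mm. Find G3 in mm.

G1: ⌊1434/2⌋ × 1014 = 717 × 1014 mm
G2: ⌊1014/2⌋ × 717 = 507 × 717 mm
G3: ⌊717/2⌋ × 507 = 358 × 507 mm

358 × 507 mm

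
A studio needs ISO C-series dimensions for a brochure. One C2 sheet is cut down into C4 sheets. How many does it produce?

4

C2 = 458 × 648 mm; C4 = 229 × 324 mm.
Each halving step doubles the count; 2 steps from C2 to C4.
2^2 = 4.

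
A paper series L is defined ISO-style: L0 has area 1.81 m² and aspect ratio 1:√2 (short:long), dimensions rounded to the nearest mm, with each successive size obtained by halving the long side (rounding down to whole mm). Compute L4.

Let L0's short side be w mm. w · w√2 = 1.81 m² = 1,810,000 mm², so w ≈ 1131.3 mm and w√2 ≈ 1599.9 mm → L0 = 1131 × 1600 mm.
L1: ⌊1600/2⌋ × 1131 = 800 × 1131 mm
L2: ⌊1131/2⌋ × 800 = 565 × 800 mm
L3: ⌊800/2⌋ × 565 = 400 × 565 mm
L4: ⌊565/2⌋ × 400 = 282 × 400 mm

282 × 400 mm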